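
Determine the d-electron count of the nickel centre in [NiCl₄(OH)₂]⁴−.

Each chloride is −1; each hydroxide is −1; balancing the −4 overall charge requires Ni(II).
Group 10 minus oxidation state 2 gives a d⁸ configuration.

d8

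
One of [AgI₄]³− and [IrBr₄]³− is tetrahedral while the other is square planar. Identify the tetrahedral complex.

For [AgI₄]³−: Summing ligand charges against the −3 overall charge gives an oxidation state of +1 for silver. Ag sits in group 11, so the d-electron count is 11 − 1 = 10. A d¹⁰ ion has no crystal-field stabilisation preference between square planar and tetrahedral, so four ligands adopt the sterically favoured tetrahedral geometry. → tetrahedral.
For [IrBr₄]³−: Each bromide is −1; balancing the −3 overall charge requires Ir(I). Group 9 minus oxidation state 1 gives a d⁸ configuration. A 5d d⁸ ion has a large crystal-field splitting; square planar leaves the high-energy d_{x²−y²} orbital empty and maximises CFSE. → square planar.

[AgI₄]³−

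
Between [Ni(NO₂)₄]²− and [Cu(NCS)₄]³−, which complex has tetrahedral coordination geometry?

[Cu(NCS)₄]³−

For [Ni(NO₂)₄]²−: Ligand charges: each nitro (N-bound nitrite) is −1. With an overall charge of −2 the nickel centre must be in the +2 oxidation state. Ni sits in group 10, so the d-electron count is 10 − 2 = 8. Nitro (N-bound nitrite) is a strong-field ligand (high in the spectrochemical series). A 3d d⁸ ion with strong-field ligands gains enough CFSE to favour square planar over tetrahedral. → square planar.
For [Cu(NCS)₄]³−: Summing ligand charges against the −3 overall charge gives an oxidation state of +1 for copper. Group 11 minus oxidation state 1 gives a d¹⁰ configuration. A d¹⁰ ion has no crystal-field stabilisation preference between square planar and tetrahedral, so four ligands adopt the sterically favoured tetrahedral geometry. → tetrahedral.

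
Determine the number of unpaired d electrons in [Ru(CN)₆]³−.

Summing ligand charges against the −3 overall charge gives an oxidation state of +3 for ruthenium.
Ruthenium is a group-8 element; Ru(III) is therefore d⁵.
The spin state decides the count: a 4d ion has a large Δₒ and is invariably low-spin.
An octahedral low-spin d⁵ ion is t₂g⁵e_g⁰, giving 1 unpaired electron.

1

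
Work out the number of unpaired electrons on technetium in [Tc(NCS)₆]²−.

3 unpaired electrons

Each isothiocyanate is −1; balancing the −2 overall charge requires Tc(IV).
Tc sits in group 7, so the d-electron count is 7 − 4 = 3.
In an octahedral field the d³ configuration is t₂g³e_g⁰ (only one arrangement possible), giving 3 unpaired electrons.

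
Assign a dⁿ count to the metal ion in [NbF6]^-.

d0

Summing ligand charges against the −1 overall charge gives an oxidation state of +5 for niobium.
Group 5 minus oxidation state 5 gives a d⁰ configuration.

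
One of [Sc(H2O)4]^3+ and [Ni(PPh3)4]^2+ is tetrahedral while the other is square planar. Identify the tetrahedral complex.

[Sc(H2O)4]^3+

For [Sc(H2O)4]^3+: Ligand charges: water is neutral. With an overall charge of +3 the scandium centre must be in the +3 oxidation state. Scandium is a group-3 element; Sc(III) is therefore d⁰. A d⁰ ion has no crystal-field stabilisation preference between square planar and tetrahedral, so four ligands adopt the sterically favoured tetrahedral geometry. → tetrahedral.
For [Ni(PPh3)4]^2+: Summing ligand charges against the +2 overall charge gives an oxidation state of +2 for nickel. Group 10 minus oxidation state 2 gives a d⁸ configuration. Triphenylphosphine is a strong-field ligand (high in the spectrochemical series). A 3d d⁸ ion with strong-field ligands gains enough CFSE to favour square planar over tetrahedral. → square planar.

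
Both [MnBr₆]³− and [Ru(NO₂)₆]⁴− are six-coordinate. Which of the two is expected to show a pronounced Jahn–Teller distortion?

[MnBr₆]³−: Ligand charges: each bromide is −1. With an overall charge of −3 the manganese centre must be in the +3 oxidation state. Manganese is a group-7 element; Mn(III) is therefore d⁴. Bromide is a weak-field ligand for a first-row metal, so the complex is high-spin. The t₂g³e_g¹ (high-spin) configuration has an unevenly filled e_g set; the Jahn–Teller theorem predicts a tetragonal distortion (typically axial elongation) to lift the degeneracy.
[Ru(NO₂)₆]⁴−: Each nitro (N-bound nitrite) is −1; balancing the −4 overall charge requires Ru(II). Ruthenium is a group-8 element; Ru(II) is therefore d⁶. A 4d ion has a large Δₒ and is invariably low-spin. The d⁶ configuration leaves the e_g set evenly filled (or empty) — no strong Jahn–Teller driving force.

[MnBr₆]³−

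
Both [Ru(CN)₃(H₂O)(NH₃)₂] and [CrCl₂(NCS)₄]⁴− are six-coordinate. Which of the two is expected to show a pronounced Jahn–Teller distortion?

[CrCl₂(NCS)₄]⁴−

[Ru(CN)₃(H₂O)(NH₃)₂]: Each cyanide is −1; water is neutral; ammonia is neutral; balancing the 0 overall charge requires Ru(III). Ru sits in group 8, so the d-electron count is 8 − 3 = 5. A 4d ion has a large Δₒ and is invariably low-spin. The d⁵ configuration leaves the e_g set evenly filled (or empty) — no strong Jahn–Teller driving force.
[CrCl₂(NCS)₄]⁴−: Summing ligand charges against the −4 overall charge gives an oxidation state of +2 for chromium. Cr sits in group 6, so the d-electron count is 6 − 2 = 4. Chloride and isothiocyanate are weak-field ligands for a first-row metal, so the complex is high-spin. The t₂g³e_g¹ (high-spin) configuration has an unevenly filled e_g set; the Jahn–Teller theorem predicts a tetragonal distortion (typically axial elongation) to lift the degeneracy.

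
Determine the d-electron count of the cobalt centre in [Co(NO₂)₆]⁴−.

Ligand charges: each nitro (N-bound nitrite) is −1. With an overall charge of −4 the cobalt centre must be in the +2 oxidation state.
Cobalt is a group-9 element; Co(II) is therefore d⁷.

d⁷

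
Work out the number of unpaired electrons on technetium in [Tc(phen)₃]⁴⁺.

Ligand charges: 1,10-phenanthroline is neutral. With an overall charge of +4 the technetium centre must be in the +4 oxidation state.
Technetium is a group-7 element; Tc(IV) is therefore d³.
Counting donor atoms: 3×1,10-phenanthroline (bidentate) → 6 donors. Coordination number = 6.
In an octahedral field the d³ configuration is t₂g³e_g⁰ (only one arrangement possible), giving 3 unpaired electrons.

3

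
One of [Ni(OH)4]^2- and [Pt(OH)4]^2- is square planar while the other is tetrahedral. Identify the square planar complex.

For [Ni(OH)4]^2-: Each hydroxide is −1; balancing the −2 overall charge requires Ni(II). Nickel is a group-10 element; Ni(II) is therefore d⁸. Hydroxide is a weak-field ligand. With weak-field ligands the CFSE gain from square planar is small, so a 3d d⁸ ion takes the sterically preferred tetrahedral geometry. → tetrahedral.
For [Pt(OH)4]^2-: Summing ligand charges against the −2 overall charge gives an oxidation state of +2 for platinum. Platinum is a group-10 element; Pt(II) is therefore d⁸. A 5d d⁸ ion has a large crystal-field splitting; square planar leaves the high-energy d_{x²−y²} orbital empty and maximises CFSE. → square planar.

[Pt(OH)4]^2-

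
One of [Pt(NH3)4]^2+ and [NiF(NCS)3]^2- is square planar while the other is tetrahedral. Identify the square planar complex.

[Pt(NH3)4]^2+

For [Pt(NH3)4]^2+: Summing ligand charges against the +2 overall charge gives an oxidation state of +2 for platinum. Platinum is a group-10 element; Pt(II) is therefore d⁸. A 5d d⁸ ion has a large crystal-field splitting; square planar leaves the high-energy d_{x²−y²} orbital empty and maximises CFSE. → square planar.
For [NiF(NCS)3]^2-: Summing ligand charges against the −2 overall charge gives an oxidation state of +2 for nickel. Group 10 minus oxidation state 2 gives a d⁸ configuration. Fluoride and isothiocyanate are weak-field ligands. With weak-field ligands the CFSE gain from square planar is small, so a 3d d⁸ ion takes the sterically preferred tetrahedral geometry. → tetrahedral.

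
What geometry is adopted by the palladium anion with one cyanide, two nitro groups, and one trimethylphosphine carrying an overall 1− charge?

Each cyanide is −1; each nitro (N-bound nitrite) is −1; trimethylphosphine is neutral; balancing the −1 overall charge requires Pd(II).
Palladium is a group-10 element; Pd(II) is therefore d⁸.
Coordination number: 4.
A 4d d⁸ ion has a large crystal-field splitting; square planar leaves the high-energy d_{x²−y²} orbital empty and maximises CFSE.

square planar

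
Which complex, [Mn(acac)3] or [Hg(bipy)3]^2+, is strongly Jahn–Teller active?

[Mn(acac)3]: Ligand charges: each acetylacetonate is −1. With an overall charge of 0 the manganese centre must be in the +3 oxidation state. Mn sits in group 7, so the d-electron count is 7 − 3 = 4. Acetylacetonate is a weak-field ligand for a first-row metal, so the complex is high-spin. The t₂g³e_g¹ (high-spin) configuration has an unevenly filled e_g set; the Jahn–Teller theorem predicts a tetragonal distortion (typically axial elongation) to lift the degeneracy.
[Hg(bipy)3]^2+: 2,2′-bipyridine is neutral; balancing the +2 overall charge requires Hg(II). Group 12 minus oxidation state 2 gives a d¹⁰ configuration. The d¹⁰ configuration leaves the e_g set evenly filled (or empty) — no strong Jahn–Teller driving force.

[Mn(acac)3]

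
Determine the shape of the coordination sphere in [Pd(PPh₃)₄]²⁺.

Triphenylphosphine is neutral; balancing the +2 overall charge requires Pd(II).
Group 10 minus oxidation state 2 gives a d⁸ configuration.
Coordination number: 4.
A 4d d⁸ ion has a large crystal-field splitting; square planar leaves the high-energy d_{x²−y²} orbital empty and maximises CFSE.

square planar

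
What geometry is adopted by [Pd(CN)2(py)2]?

Each cyanide is −1; pyridine is neutral; balancing the 0 overall charge requires Pd(II).
Palladium is a group-10 element; Pd(II) is therefore d⁸.
With 4 monodentate ligands the coordination number is 4.
A 4d d⁸ ion has a large crystal-field splitting; square planar leaves the high-energy d_{x²−y²} orbital empty and maximises CFSE.

square planar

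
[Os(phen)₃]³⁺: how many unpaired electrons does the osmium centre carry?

Summing ligand charges against the +3 overall charge gives an oxidation state of +3 for osmium.
Os sits in group 8, so the d-electron count is 8 − 3 = 5.
Counting donor atoms: 3×1,10-phenanthroline (bidentate) → 6 donors. Coordination number = 6.
The spin state decides the count: a 5d ion has a large Δₒ and is invariably low-spin.
An octahedral low-spin d⁵ ion is t₂g⁵e_g⁰, giving 1 unpaired electron.

1 unpaired electron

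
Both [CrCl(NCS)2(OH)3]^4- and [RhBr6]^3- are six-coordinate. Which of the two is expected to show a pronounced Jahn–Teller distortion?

[CrCl(NCS)2(OH)3]^4-: Each chloride is −1; each isothiocyanate is −1; each hydroxide is −1; balancing the −4 overall charge requires Cr(II). Group 6 minus oxidation state 2 gives a d⁴ configuration. Chloride, hydroxide, and isothiocyanate are weak-field ligands for a first-row metal, so the complex is high-spin. The t₂g³e_g¹ (high-spin) configuration has an unevenly filled e_g set; the Jahn–Teller theorem predicts a tetragonal distortion (typically axial elongation) to lift the degeneracy.
[RhBr6]^3-: Ligand charges: each bromide is −1. With an overall charge of −3 the rhodium centre must be in the +3 oxidation state. Group 9 minus oxidation state 3 gives a d⁶ configuration. A 4d ion has a large Δₒ and is invariably low-spin. The d⁶ configuration leaves the e_g set evenly filled (or empty) — no strong Jahn–Teller driving force.

[CrCl(NCS)2(OH)3]^4-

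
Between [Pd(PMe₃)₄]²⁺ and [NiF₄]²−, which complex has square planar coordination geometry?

[Pd(PMe₃)₄]²⁺

For [Pd(PMe₃)₄]²⁺: Ligand charges: trimethylphosphine is neutral. With an overall charge of +2 the palladium centre must be in the +2 oxidation state. Palladium is a group-10 element; Pd(II) is therefore d⁸. A 4d d⁸ ion has a large crystal-field splitting; square planar leaves the high-energy d_{x²−y²} orbital empty and maximises CFSE. → square planar.
For [NiF₄]²−: Summing ligand charges against the −2 overall charge gives an oxidation state of +2 for nickel. Nickel is a group-10 element; Ni(II) is therefore d⁸. Fluoride is a weak-field ligand. With weak-field ligands the CFSE gain from square planar is small, so a 3d d⁸ ion takes the sterically preferred tetrahedral geometry. → tetrahedral.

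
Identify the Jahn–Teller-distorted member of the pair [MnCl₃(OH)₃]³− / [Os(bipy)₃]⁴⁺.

[MnCl₃(OH)₃]³−

[MnCl₃(OH)₃]³−: Summing ligand charges against the −3 overall charge gives an oxidation state of +3 for manganese. Mn sits in group 7, so the d-electron count is 7 − 3 = 4. Chloride and hydroxide are weak-field ligands for a first-row metal, so the complex is high-spin. The t₂g³e_g¹ (high-spin) configuration has an unevenly filled e_g set; the Jahn–Teller theorem predicts a tetragonal distortion (typically axial elongation) to lift the degeneracy.
[Os(bipy)₃]⁴⁺: 2,2′-bipyridine is neutral; balancing the +4 overall charge requires Os(IV). Group 8 minus oxidation state 4 gives a d⁴ configuration. A 5d ion has a large Δₒ and is invariably low-spin. The d⁴ configuration leaves the e_g set evenly filled (or empty) — no strong Jahn–Teller driving force.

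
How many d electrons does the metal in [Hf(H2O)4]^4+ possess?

d⁰

Summing ligand charges against the +4 overall charge gives an oxidation state of +4 for hafnium.
Hf sits in group 4, so the d-electron count is 4 − 4 = 0.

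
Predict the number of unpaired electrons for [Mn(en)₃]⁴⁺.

Summing ligand charges against the +4 overall charge gives an oxidation state of +4 for manganese.
Mn sits in group 7, so the d-electron count is 7 − 4 = 3.
Counting donor atoms: 3×ethylenediamine (bidentate) → 6 donors. Coordination number = 6.
In an octahedral field the d³ configuration is t₂g³e_g⁰ (only one arrangement possible), giving 3 unpaired electrons.

3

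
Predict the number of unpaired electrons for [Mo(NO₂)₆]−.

Ligand charges: each nitro (N-bound nitrite) is −1. With an overall charge of −1 the molybdenum centre must be in the +5 oxidation state.
Molybdenum is a group-6 element; Mo(V) is therefore d¹.
In an octahedral field the d¹ configuration is t₂g¹e_g⁰ (only one arrangement possible), giving 1 unpaired electron.

1 unpaired electron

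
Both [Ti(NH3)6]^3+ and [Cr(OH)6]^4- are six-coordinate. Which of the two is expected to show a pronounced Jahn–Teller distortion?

[Cr(OH)6]^4-

[Ti(NH3)6]^3+: Ammonia is neutral; balancing the +3 overall charge requires Ti(III). Ti sits in group 4, so the d-electron count is 4 − 3 = 1. The d¹ configuration leaves the e_g set evenly filled (or empty) — no strong Jahn–Teller driving force.
[Cr(OH)6]^4-: Ligand charges: each hydroxide is −1. With an overall charge of −4 the chromium centre must be in the +2 oxidation state. Chromium is a group-6 element; Cr(II) is therefore d⁴. Hydroxide is a weak-field ligand for a first-row metal, so the complex is high-spin. The t₂g³e_g¹ (high-spin) configuration has an unevenly filled e_g set; the Jahn–Teller theorem predicts a tetragonal distortion (typically axial elongation) to lift the degeneracy.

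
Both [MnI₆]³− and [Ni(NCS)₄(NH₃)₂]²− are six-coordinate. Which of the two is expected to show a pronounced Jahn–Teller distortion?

[MnI₆]³−

[MnI₆]³−: Each iodide is −1; balancing the −3 overall charge requires Mn(III). Manganese is a group-7 element; Mn(III) is therefore d⁴. Iodide is a weak-field ligand for a first-row metal, so the complex is high-spin. The t₂g³e_g¹ (high-spin) configuration has an unevenly filled e_g set; the Jahn–Teller theorem predicts a tetragonal distortion (typically axial elongation) to lift the degeneracy.
[Ni(NCS)₄(NH₃)₂]²−: Summing ligand charges against the −2 overall charge gives an oxidation state of +2 for nickel. Group 10 minus oxidation state 2 gives a d⁸ configuration. The d⁸ configuration leaves the e_g set evenly filled (or empty) — no strong Jahn–Teller driving force.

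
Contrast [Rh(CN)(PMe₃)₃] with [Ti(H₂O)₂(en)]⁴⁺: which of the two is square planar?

For [Rh(CN)(PMe₃)₃]: Summing ligand charges against the 0 overall charge gives an oxidation state of +1 for rhodium. Group 9 minus oxidation state 1 gives a d⁸ configuration. A 4d d⁸ ion has a large crystal-field splitting; square planar leaves the high-energy d_{x²−y²} orbital empty and maximises CFSE. → square planar.
For [Ti(H₂O)₂(en)]⁴⁺: Water is neutral; ethylenediamine is neutral; balancing the +4 overall charge requires Ti(IV). Group 4 minus oxidation state 4 gives a d⁰ configuration. A d⁰ ion has no crystal-field stabilisation preference between square planar and tetrahedral, so four ligands adopt the sterically favoured tetrahedral geometry. → tetrahedral.

[Rh(CN)(PMe₃)₃]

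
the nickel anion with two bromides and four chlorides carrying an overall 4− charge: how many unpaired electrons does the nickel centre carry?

2 unpaired electrons

Ligand charges: each bromide is −1; each chloride is −1. With an overall charge of −4 the nickel centre must be in the +2 oxidation state.
Ni sits in group 10, so the d-electron count is 10 − 2 = 8.
In an octahedral field the d⁸ configuration is t₂g⁶e_g² (only one arrangement possible), giving 2 unpaired electrons.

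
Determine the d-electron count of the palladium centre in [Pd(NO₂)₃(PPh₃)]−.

Ligand charges: each nitro (N-bound nitrite) is −1; triphenylphosphine is neutral. With an overall charge of −1 the palladium centre must be in the +2 oxidation state.
Group 10 minus oxidation state 2 gives a d⁸ configuration.

d⁸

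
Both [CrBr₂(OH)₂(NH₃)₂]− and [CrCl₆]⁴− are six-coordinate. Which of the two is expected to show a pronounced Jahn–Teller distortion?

[CrCl₆]⁴−

[CrBr₂(OH)₂(NH₃)₂]−: Each bromide is −1; each hydroxide is −1; ammonia is neutral; balancing the −1 overall charge requires Cr(III). Chromium is a group-6 element; Cr(III) is therefore d³. The d³ configuration leaves the e_g set evenly filled (or empty) — no strong Jahn–Teller driving force.
[CrCl₆]⁴−: Each chloride is −1; balancing the −4 overall charge requires Cr(II). Group 6 minus oxidation state 2 gives a d⁴ configuration. Chloride is a weak-field ligand for a first-row metal, so the complex is high-spin. The t₂g³e_g¹ (high-spin) configuration has an unevenly filled e_g set; the Jahn–Teller theorem predicts a tetragonal distortion (typically axial elongation) to lift the degeneracy.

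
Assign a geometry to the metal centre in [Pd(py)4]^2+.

Ligand charges: pyridine is neutral. With an overall charge of +2 the palladium centre must be in the +2 oxidation state.
Palladium is a group-10 element; Pd(II) is therefore d⁸.
With 4 monodentate ligands the coordination number is 4.
A 4d d⁸ ion has a large crystal-field splitting; square planar leaves the high-energy d_{x²−y²} orbital empty and maximises CFSE.

square planar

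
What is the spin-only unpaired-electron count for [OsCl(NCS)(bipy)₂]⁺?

Ligand charges: each chloride is −1; each isothiocyanate is −1; 2,2′-bipyridine is neutral. With an overall charge of +1 the osmium centre must be in the +3 oxidation state.
Group 8 minus oxidation state 3 gives a d⁵ configuration.
Counting donor atoms: 1×chloride (monodentate) → 1 donor; 1×isothiocyanate (monodentate) → 1 donor; 2×2,2′-bipyridine (bidentate) → 4 donors. Coordination number = 6.
The spin state decides the count: a 5d ion has a large Δₒ and is invariably low-spin.
An octahedral low-spin d⁵ ion is t₂g⁵e_g⁰, giving 1 unpaired electron.

1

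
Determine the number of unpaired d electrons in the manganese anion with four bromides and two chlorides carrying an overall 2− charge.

Summing ligand charges against the −2 overall charge gives an oxidation state of +4 for manganese.
Group 7 minus oxidation state 4 gives a d³ configuration.
In an octahedral field the d³ configuration is t₂g³e_g⁰ (only one arrangement possible), giving 3 unpaired electrons.

3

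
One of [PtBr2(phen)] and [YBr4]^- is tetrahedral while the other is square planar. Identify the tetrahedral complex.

[YBr4]^-

For [PtBr2(phen)]: Ligand charges: each bromide is −1; 1,10-phenanthroline is neutral. With an overall charge of 0 the platinum centre must be in the +2 oxidation state. Group 10 minus oxidation state 2 gives a d⁸ configuration. A 5d d⁸ ion has a large crystal-field splitting; square planar leaves the high-energy d_{x²−y²} orbital empty and maximises CFSE. → square planar.
For [YBr4]^-: Summing ligand charges against the −1 overall charge gives an oxidation state of +3 for yttrium. Yttrium is a group-3 element; Y(III) is therefore d⁰. A d⁰ ion has no crystal-field stabilisation preference between square planar and tetrahedral, so four ligands adopt the sterically favoured tetrahedral geometry. → tetrahedral.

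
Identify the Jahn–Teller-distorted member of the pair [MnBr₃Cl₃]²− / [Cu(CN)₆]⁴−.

[Cu(CN)₆]⁴−

[MnBr₃Cl₃]²−: Ligand charges: each bromide is −1; each chloride is −1. With an overall charge of −2 the manganese centre must be in the +4 oxidation state. Group 7 minus oxidation state 4 gives a d³ configuration. The d³ configuration leaves the e_g set evenly filled (or empty) — no strong Jahn–Teller driving force.
[Cu(CN)₆]⁴−: Summing ligand charges against the −4 overall charge gives an oxidation state of +2 for copper. Cu sits in group 11, so the d-electron count is 11 − 2 = 9. The t₂g⁶e_g³ configuration has an unevenly filled e_g set; the Jahn–Teller theorem predicts a tetragonal distortion (typically axial elongation) to lift the degeneracy.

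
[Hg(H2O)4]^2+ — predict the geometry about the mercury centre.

Summing ligand charges against the +2 overall charge gives an oxidation state of +2 for mercury.
Group 12 minus oxidation state 2 gives a d¹⁰ configuration.
With 4 monodentate ligands the coordination number is 4.
A d¹⁰ ion has no crystal-field stabilisation preference between square planar and tetrahedral, so four ligands adopt the sterically favoured tetrahedral geometry.

tetrahedral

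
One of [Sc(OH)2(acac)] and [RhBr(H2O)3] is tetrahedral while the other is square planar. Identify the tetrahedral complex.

[Sc(OH)2(acac)]

For [Sc(OH)2(acac)]: Summing ligand charges against the 0 overall charge gives an oxidation state of +3 for scandium. Sc sits in group 3, so the d-electron count is 3 − 3 = 0. A d⁰ ion has no crystal-field stabilisation preference between square planar and tetrahedral, so four ligands adopt the sterically favoured tetrahedral geometry. → tetrahedral.
For [RhBr(H2O)3]: Ligand charges: each bromide is −1; water is neutral. With an overall charge of 0 the rhodium centre must be in the +1 oxidation state. Rhodium is a group-9 element; Rh(I) is therefore d⁸. A 4d d⁸ ion has a large crystal-field splitting; square planar leaves the high-energy d_{x²−y²} orbital empty and maximises CFSE. → square planar.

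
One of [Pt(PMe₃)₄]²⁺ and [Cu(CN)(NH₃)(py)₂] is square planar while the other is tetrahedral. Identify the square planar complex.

For [Pt(PMe₃)₄]²⁺: Trimethylphosphine is neutral; balancing the +2 overall charge requires Pt(II). Pt sits in group 10, so the d-electron count is 10 − 2 = 8. A 5d d⁸ ion has a large crystal-field splitting; square planar leaves the high-energy d_{x²−y²} orbital empty and maximises CFSE. → square planar.
For [Cu(CN)(NH₃)(py)₂]: Summing ligand charges against the 0 overall charge gives an oxidation state of +1 for copper. Group 11 minus oxidation state 1 gives a d¹⁰ configuration. A d¹⁰ ion has no crystal-field stabilisation preference between square planar and tetrahedral, so four ligands adopt the sterically favoured tetrahedral geometry. → tetrahedral.

[Pt(PMe₃)₄]²⁺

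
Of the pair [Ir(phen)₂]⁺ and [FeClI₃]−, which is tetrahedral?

For [Ir(phen)₂]⁺: Ligand charges: 1,10-phenanthroline is neutral. With an overall charge of +1 the iridium centre must be in the +1 oxidation state. Iridium is a group-9 element; Ir(I) is therefore d⁸. A 5d d⁸ ion has a large crystal-field splitting; square planar leaves the high-energy d_{x²−y²} orbital empty and maximises CFSE. → square planar.
For [FeClI₃]−: Ligand charges: each chloride is −1; each iodide is −1. With an overall charge of −1 the iron centre must be in the +3 oxidation state. Iron is a group-8 element; Fe(III) is therefore d⁵. A high-spin d⁵ ion has zero CFSE in either geometry, so four ligands adopt the sterically favoured tetrahedral geometry. → tetrahedral.

[FeClI₃]−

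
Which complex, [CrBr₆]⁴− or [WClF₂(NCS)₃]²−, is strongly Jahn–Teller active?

[CrBr₆]⁴−: Each bromide is −1; balancing the −4 overall charge requires Cr(II). Group 6 minus oxidation state 2 gives a d⁴ configuration. Bromide is a weak-field ligand for a first-row metal, so the complex is high-spin. The t₂g³e_g¹ (high-spin) configuration has an unevenly filled e_g set; the Jahn–Teller theorem predicts a tetragonal distortion (typically axial elongation) to lift the degeneracy.
[WClF₂(NCS)₃]²−: Each chloride is −1; each fluoride is −1; each isothiocyanate is −1; balancing the −2 overall charge requires W(IV). Tungsten is a group-6 element; W(IV) is therefore d². The d² configuration leaves the e_g set evenly filled (or empty) — no strong Jahn–Teller driving force.

[CrBr₆]⁴−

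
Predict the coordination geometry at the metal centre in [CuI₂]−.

linear

Summing ligand charges against the −1 overall charge gives an oxidation state of +1 for copper.
Group 11 minus oxidation state 1 gives a d¹⁰ configuration.
With 2 monodentate ligands the coordination number is 2.
A d¹⁰ ion with only two ligands adopts a linear arrangement (sp hybridisation; no CFSE preference).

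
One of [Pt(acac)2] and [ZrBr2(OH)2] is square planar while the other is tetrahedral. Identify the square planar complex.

For [Pt(acac)2]: Summing ligand charges against the 0 overall charge gives an oxidation state of +2 for platinum. Platinum is a group-10 element; Pt(II) is therefore d⁸. A 5d d⁸ ion has a large crystal-field splitting; square planar leaves the high-energy d_{x²−y²} orbital empty and maximises CFSE. → square planar.
For [ZrBr2(OH)2]: Summing ligand charges against the 0 overall charge gives an oxidation state of +4 for zirconium. Zirconium is a group-4 element; Zr(IV) is therefore d⁰. A d⁰ ion has no crystal-field stabilisation preference between square planar and tetrahedral, so four ligands adopt the sterically favoured tetrahedral geometry. → tetrahedral.

[Pt(acac)2]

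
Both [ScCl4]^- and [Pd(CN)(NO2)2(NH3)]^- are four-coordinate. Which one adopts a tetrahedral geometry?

[ScCl4]^-

For [ScCl4]^-: Ligand charges: each chloride is −1. With an overall charge of −1 the scandium centre must be in the +3 oxidation state. Group 3 minus oxidation state 3 gives a d⁰ configuration. A d⁰ ion has no crystal-field stabilisation preference between square planar and tetrahedral, so four ligands adopt the sterically favoured tetrahedral geometry. → tetrahedral.
For [Pd(CN)(NO2)2(NH3)]^-: Summing ligand charges against the −1 overall charge gives an oxidation state of +2 for palladium. Pd sits in group 10, so the d-electron count is 10 − 2 = 8. A 4d d⁸ ion has a large crystal-field splitting; square planar leaves the high-energy d_{x²−y²} orbital empty and maximises CFSE. → square planar.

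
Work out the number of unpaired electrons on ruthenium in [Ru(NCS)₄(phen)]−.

1 unpaired electron

Summing ligand charges against the −1 overall charge gives an oxidation state of +3 for ruthenium.
Ruthenium is a group-8 element; Ru(III) is therefore d⁵.
Counting donor atoms: 4×isothiocyanate (monodentate) → 4 donors; 1×1,10-phenanthroline (bidentate) → 2 donors. Coordination number = 6.
The spin state decides the count: a 4d ion has a large Δₒ and is invariably low-spin.
An octahedral low-spin d⁵ ion is t₂g⁵e_g⁰, giving 1 unpaired electron.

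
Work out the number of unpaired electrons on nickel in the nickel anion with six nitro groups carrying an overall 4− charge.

Summing ligand charges against the −4 overall charge gives an oxidation state of +2 for nickel.
Nickel is a group-10 element; Ni(II) is therefore d⁸.
In an octahedral field the d⁸ configuration is t₂g⁶e_g² (only one arrangement possible), giving 2 unpaired electrons.

2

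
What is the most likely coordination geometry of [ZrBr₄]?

tetrahedral

Each bromide is −1; balancing the 0 overall charge requires Zr(IV).
Zr sits in group 4, so the d-electron count is 4 − 4 = 0.
With 4 monodentate ligands the coordination number is 4.
A d⁰ ion has no crystal-field stabilisation preference between square planar and tetrahedral, so four ligands adopt the sterically favoured tetrahedral geometry.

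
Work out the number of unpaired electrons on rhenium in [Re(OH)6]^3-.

2

Summing ligand charges against the −3 overall charge gives an oxidation state of +3 for rhenium.
Rhenium is a group-7 element; Re(III) is therefore d⁴.
The spin state decides the count: a 5d ion has a large Δₒ and is invariably low-spin.
An octahedral low-spin d⁴ ion is t₂g⁴e_g⁰, giving 2 unpaired electrons.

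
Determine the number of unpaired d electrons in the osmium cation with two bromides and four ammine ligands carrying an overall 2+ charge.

2

Summing ligand charges against the +2 overall charge gives an oxidation state of +4 for osmium.
Os sits in group 8, so the d-electron count is 8 − 4 = 4.
The spin state decides the count: a 5d ion has a large Δₒ and is invariably low-spin.
An octahedral low-spin d⁴ ion is t₂g⁴e_g⁰, giving 2 unpaired electrons.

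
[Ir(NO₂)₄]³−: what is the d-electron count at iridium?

d8

Summing ligand charges against the −3 overall charge gives an oxidation state of +1 for iridium.
Group 9 minus oxidation state 1 gives a d⁸ configuration.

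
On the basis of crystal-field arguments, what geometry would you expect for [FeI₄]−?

tetrahedral

Summing ligand charges against the −1 overall charge gives an oxidation state of +3 for iron.
Fe sits in group 8, so the d-electron count is 8 − 3 = 5.
With 4 monodentate ligands the coordination number is 4.
Iodide is a weak-field ligand.
A high-spin d⁵ ion has zero CFSE in either geometry, so four ligands adopt the sterically favoured tetrahedral geometry.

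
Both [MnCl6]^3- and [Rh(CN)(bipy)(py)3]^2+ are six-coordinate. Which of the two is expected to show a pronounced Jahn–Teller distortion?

[MnCl6]^3-

[MnCl6]^3-: Each chloride is −1; balancing the −3 overall charge requires Mn(III). Mn sits in group 7, so the d-electron count is 7 − 3 = 4. Chloride is a weak-field ligand for a first-row metal, so the complex is high-spin. The t₂g³e_g¹ (high-spin) configuration has an unevenly filled e_g set; the Jahn–Teller theorem predicts a tetragonal distortion (typically axial elongation) to lift the degeneracy.
[Rh(CN)(bipy)(py)3]^2+: Each cyanide is −1; 2,2′-bipyridine is neutral; pyridine is neutral; balancing the +2 overall charge requires Rh(III). Group 9 minus oxidation state 3 gives a d⁶ configuration. A 4d ion has a large Δₒ and is invariably low-spin. The d⁶ configuration leaves the e_g set evenly filled (or empty) — no strong Jahn–Teller driving force.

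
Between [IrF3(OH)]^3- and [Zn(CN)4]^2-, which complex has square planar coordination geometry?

For [IrF3(OH)]^3-: Ligand charges: each fluoride is −1; each hydroxide is −1. With an overall charge of −3 the iridium centre must be in the +1 oxidation state. Group 9 minus oxidation state 1 gives a d⁸ configuration. A 5d d⁸ ion has a large crystal-field splitting; square planar leaves the high-energy d_{x²−y²} orbital empty and maximises CFSE. → square planar.
For [Zn(CN)4]^2-: Each cyanide is −1; balancing the −2 overall charge requires Zn(II). Group 12 minus oxidation state 2 gives a d¹⁰ configuration. A d¹⁰ ion has no crystal-field stabilisation preference between square planar and tetrahedral, so four ligands adopt the sterically favoured tetrahedral geometry. → tetrahedral.

[IrF3(OH)]^3-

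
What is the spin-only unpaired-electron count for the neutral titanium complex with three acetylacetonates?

1

Summing ligand charges against the 0 overall charge gives an oxidation state of +3 for titanium.
Group 4 minus oxidation state 3 gives a d¹ configuration.
Counting donor atoms: 3×acetylacetonate (bidentate) → 6 donors. Coordination number = 6.
In an octahedral field the d¹ configuration is t₂g¹e_g⁰ (only one arrangement possible), giving 1 unpaired electron.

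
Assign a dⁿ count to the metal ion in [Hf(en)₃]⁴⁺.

Ligand charges: ethylenediamine is neutral. With an overall charge of +4 the hafnium centre must be in the +4 oxidation state.
Hf sits in group 4, so the d-electron count is 4 − 4 = 0.

d⁰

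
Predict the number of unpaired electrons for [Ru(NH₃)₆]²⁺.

0 unpaired electrons

Ligand charges: ammonia is neutral. With an overall charge of +2 the ruthenium centre must be in the +2 oxidation state.
Ruthenium is a group-8 element; Ru(II) is therefore d⁶.
The spin state decides the count: a 4d ion has a large Δₒ and is invariably low-spin.
An octahedral low-spin d⁶ ion is t₂g⁶e_g⁰, giving 0 unpaired electrons.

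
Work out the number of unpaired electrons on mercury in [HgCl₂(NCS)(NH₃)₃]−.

Ligand charges: each chloride is −1; each isothiocyanate is −1; ammonia is neutral. With an overall charge of −1 the mercury centre must be in the +2 oxidation state.
Mercury is a group-12 element; Hg(II) is therefore d¹⁰.
In an octahedral field the d¹⁰ configuration is t₂g⁶e_g⁴, giving 0 unpaired electrons.

0 unpaired electrons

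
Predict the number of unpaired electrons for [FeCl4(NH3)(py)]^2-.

Summing ligand charges against the −2 overall charge gives an oxidation state of +2 for iron.
Fe sits in group 8, so the d-electron count is 8 − 2 = 6.
The spin state decides the count: Chloride is a weak-field ligand for a first-row metal, so the complex is high-spin.
An octahedral high-spin d⁶ ion is t₂g⁴e_g², giving 4 unpaired electrons.

4 unpaired electrons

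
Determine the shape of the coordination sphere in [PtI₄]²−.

Ligand charges: each iodide is −1. With an overall charge of −2 the platinum centre must be in the +2 oxidation state.
Group 10 minus oxidation state 2 gives a d⁸ configuration.
Coordination number: 4.
A 5d d⁸ ion has a large crystal-field splitting; square planar leaves the high-energy d_{x²−y²} orbital empty and maximises CFSE.

square planar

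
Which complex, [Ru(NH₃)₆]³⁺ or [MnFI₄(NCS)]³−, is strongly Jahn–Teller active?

[Ru(NH₃)₆]³⁺: Ammonia is neutral; balancing the +3 overall charge requires Ru(III). Ru sits in group 8, so the d-electron count is 8 − 3 = 5. A 4d ion has a large Δₒ and is invariably low-spin. The d⁵ configuration leaves the e_g set evenly filled (or empty) — no strong Jahn–Teller driving force.
[MnFI₄(NCS)]³−: Summing ligand charges against the −3 overall charge gives an oxidation state of +3 for manganese. Mn sits in group 7, so the d-electron count is 7 − 3 = 4. Fluoride, iodide, and isothiocyanate are weak-field ligands for a first-row metal, so the complex is high-spin. The t₂g³e_g¹ (high-spin) configuration has an unevenly filled e_g set; the Jahn–Teller theorem predicts a tetragonal distortion (typically axial elongation) to lift the degeneracy.

[MnFI₄(NCS)]³−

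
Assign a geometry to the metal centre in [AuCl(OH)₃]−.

Ligand charges: each chloride is −1; each hydroxide is −1. With an overall charge of −1 the gold centre must be in the +3 oxidation state.
Au sits in group 11, so the d-electron count is 11 − 3 = 8.
Coordination number: 4.
A 5d d⁸ ion has a large crystal-field splitting; square planar leaves the high-energy d_{x²−y²} orbital empty and maximises CFSE.

square planar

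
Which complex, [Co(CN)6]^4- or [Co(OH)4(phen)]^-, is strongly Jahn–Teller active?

[Co(CN)6]^4-: Summing ligand charges against the −4 overall charge gives an oxidation state of +2 for cobalt. Co sits in group 9, so the d-electron count is 9 − 2 = 7. Cyanide is a strong-field ligand (high in the spectrochemical series) for a first-row metal, so the complex is low-spin. The t₂g⁶e_g¹ (low-spin) configuration has an unevenly filled e_g set; the Jahn–Teller theorem predicts a tetragonal distortion (typically axial elongation) to lift the degeneracy.
[Co(OH)4(phen)]^-: Summing ligand charges against the −1 overall charge gives an oxidation state of +3 for cobalt. Co sits in group 9, so the d-electron count is 9 − 3 = 6. Co(III) has an exceptionally large octahedral splitting and is low-spin with essentially every ligand except fluoride. The d⁶ configuration leaves the e_g set evenly filled (or empty) — no strong Jahn–Teller driving force.

[Co(CN)6]^4-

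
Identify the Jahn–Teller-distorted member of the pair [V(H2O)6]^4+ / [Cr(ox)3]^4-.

[V(H2O)6]^4+: Ligand charges: water is neutral. With an overall charge of +4 the vanadium centre must be in the +4 oxidation state. Vanadium is a group-5 element; V(IV) is therefore d¹. The d¹ configuration leaves the e_g set evenly filled (or empty) — no strong Jahn–Teller driving force.
[Cr(ox)3]^4-: Each oxalate is −2; balancing the −4 overall charge requires Cr(II). Cr sits in group 6, so the d-electron count is 6 − 2 = 4. Oxalate is a weak-field ligand for a first-row metal, so the complex is high-spin. The t₂g³e_g¹ (high-spin) configuration has an unevenly filled e_g set; the Jahn–Teller theorem predicts a tetragonal distortion (typically axial elongation) to lift the degeneracy.

[Cr(ox)3]^4-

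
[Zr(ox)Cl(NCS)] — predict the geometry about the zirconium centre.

Summing ligand charges against the 0 overall charge gives an oxidation state of +4 for zirconium.
Group 4 minus oxidation state 4 gives a d⁰ configuration.
Counting donor atoms: 1×oxalate (bidentate) → 2 donors; 1×chloride (monodentate) → 1 donor; 1×isothiocyanate (monodentate) → 1 donor. Coordination number = 4.
A d⁰ ion has no crystal-field stabilisation preference between square planar and tetrahedral, so four ligands adopt the sterically favoured tetrahedral geometry.

tetrahedral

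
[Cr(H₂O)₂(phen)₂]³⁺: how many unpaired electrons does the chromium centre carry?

3 unpaired electrons

Water is neutral; 1,10-phenanthroline is neutral; balancing the +3 overall charge requires Cr(III).
Cr sits in group 6, so the d-electron count is 6 − 3 = 3.
Counting donor atoms: 2×water (monodentate) → 2 donors; 2×1,10-phenanthroline (bidentate) → 4 donors. Coordination number = 6.
In an octahedral field the d³ configuration is t₂g³e_g⁰ (only one arrangement possible), giving 3 unpaired electrons.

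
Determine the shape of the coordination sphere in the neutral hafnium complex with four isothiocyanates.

tetrahedral

Summing ligand charges against the 0 overall charge gives an oxidation state of +4 for hafnium.
Hf sits in group 4, so the d-electron count is 4 − 4 = 0.
With 4 monodentate ligands the coordination number is 4.
A d⁰ ion has no crystal-field stabilisation preference between square planar and tetrahedral, so four ligands adopt the sterically favoured tetrahedral geometry.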